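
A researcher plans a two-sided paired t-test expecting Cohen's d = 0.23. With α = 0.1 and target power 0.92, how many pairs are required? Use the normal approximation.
n = 176 pairs

Sample size formula (paired t-test, normal approximation):
n = ((z_{α/2} + z_β) / d)²

z_{α/2} = 1.645 (for α = 0.1, two-sided)
z_β = 1.405 (for power = 0.92)
d = 0.23

n = ((1.645 + 1.405) / 0.23)²
n = (13.261)²
n ≈ 175.85
Round up to the next whole number: n = 176 pairs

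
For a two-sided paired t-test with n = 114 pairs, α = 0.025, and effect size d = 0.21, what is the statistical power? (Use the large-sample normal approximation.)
Power ≈ 0.50

Power calculation (paired t-test, normal approximation):
z_β = d · √n - z_{α/2}
z_β = 0.21 · √114 - 2.241
z_β = 0.21 · 10.677 - 2.241
z_β = 0.001

Power = Φ(z_β) = Φ(0.001) ≈ 0.500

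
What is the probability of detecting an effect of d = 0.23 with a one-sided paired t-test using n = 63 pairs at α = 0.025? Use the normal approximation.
Power ≈ 0.45

Power calculation (paired t-test, normal approximation):
z_β = d · √n - z_α
z_β = 0.23 · √63 - 1.960
z_β = 0.23 · 7.937 - 1.960
z_β = -0.134

Power = Φ(z_β) = Φ(-0.134) ≈ 0.447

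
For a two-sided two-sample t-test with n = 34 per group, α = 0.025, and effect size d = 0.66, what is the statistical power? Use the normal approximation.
Power ≈ 0.68

Power calculation (two-sample t-test, normal approximation):
z_β = d · √(n/2) - z_{α/2}
z_β = 0.66 · √(34/2) - 2.241
z_β = 0.66 · 4.123 - 2.241
z_β = 0.480

Power = Φ(z_β) = Φ(0.480) ≈ 0.684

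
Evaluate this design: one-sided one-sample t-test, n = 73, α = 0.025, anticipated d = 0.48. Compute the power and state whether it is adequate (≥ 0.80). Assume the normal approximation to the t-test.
Power ≈ 0.98; the study is adequately powered (power ≥ 0.80)

Power calculation (one-sample t-test, normal approximation):
z_β = d · √n - z_α
z_β = 0.48 · √73 - 1.960
z_β = 0.48 · 8.544 - 1.960
z_β = 2.141

Power = Φ(z_β) = Φ(2.141) ≈ 0.984

Effect size d = 0.48 is small by Cohen's convention (0.2/0.5/0.8).

Threshold: power ≥ 0.80 is conventionally adequate.
Power ≈ 0.98 → the study is adequately powered (power ≥ 0.80).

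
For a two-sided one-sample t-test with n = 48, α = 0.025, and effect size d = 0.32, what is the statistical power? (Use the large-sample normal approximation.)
Power ≈ 0.49

Power calculation (one-sample t-test, normal approximation):
z_β = d · √n - z_{α/2}
z_β = 0.32 · √48 - 2.241
z_β = 0.32 · 6.928 - 2.241
z_β = -0.024

Power = Φ(z_β) = Φ(-0.024) ≈ 0.490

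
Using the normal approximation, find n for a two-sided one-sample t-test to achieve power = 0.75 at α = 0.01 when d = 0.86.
n = 15

Sample size formula (one-sample t-test, normal approximation):
n = ((z_{α/2} + z_β) / d)²

z_{α/2} = 2.576 (for α = 0.01, two-sided)
z_β = 0.674 (for power = 0.75)
d = 0.86

n = ((2.576 + 0.674) / 0.86)²
n = (3.779)²
n ≈ 14.28
Round up to the next whole number: n = 15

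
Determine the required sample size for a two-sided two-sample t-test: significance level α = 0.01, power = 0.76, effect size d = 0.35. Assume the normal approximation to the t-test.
n = 176 per group

Sample size formula (two-sample t-test, normal approximation):
n = 2 · ((z_{α/2} + z_β) / d)²

z_{α/2} = 2.576 (for α = 0.01, two-sided)
z_β = 0.706 (for power = 0.76)
d = 0.35

n = 2 · ((2.576 + 0.706) / 0.35)²
n = 2 · (9.377)²
n ≈ 175.86
Round up to the next whole number: n = 176 per group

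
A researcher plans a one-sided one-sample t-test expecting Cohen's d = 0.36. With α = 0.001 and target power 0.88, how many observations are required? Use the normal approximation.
n = 141

Sample size formula (one-sample t-test, normal approximation):
n = ((z_α + z_β) / d)²

z_α = 3.090 (for α = 0.001, one-sided)
z_β = 1.175 (for power = 0.88)
d = 0.36

n = ((3.090 + 1.175) / 0.36)²
n = (11.847)²
n ≈ 140.35
Round up to the next whole number: n = 141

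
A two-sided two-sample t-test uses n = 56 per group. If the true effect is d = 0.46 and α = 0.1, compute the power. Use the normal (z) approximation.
Power ≈ 0.79

Power calculation (two-sample t-test, normal approximation):
z_β = d · √(n/2) - z_{α/2}
z_β = 0.46 · √(56/2) - 1.645
z_β = 0.46 · 5.292 - 1.645
z_β = 0.789

Power = Φ(z_β) = Φ(0.789) ≈ 0.785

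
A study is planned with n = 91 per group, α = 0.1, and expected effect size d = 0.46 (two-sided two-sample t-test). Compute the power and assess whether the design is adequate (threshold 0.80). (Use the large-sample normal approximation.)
Power ≈ 0.93; the study is adequately powered (power ≥ 0.80)

Power calculation (two-sample t-test, normal approximation):
z_β = d · √(n/2) - z_{α/2}
z_β = 0.46 · √(91/2) - 1.645
z_β = 0.46 · 6.745 - 1.645
z_β = 1.458

Power = Φ(z_β) = Φ(1.458) ≈ 0.928

Effect size d = 0.46 is small by Cohen's convention (0.2/0.5/0.8).

Threshold: power ≥ 0.80 is conventionally adequate.
Power ≈ 0.93 → the study is adequately powered (power ≥ 0.80).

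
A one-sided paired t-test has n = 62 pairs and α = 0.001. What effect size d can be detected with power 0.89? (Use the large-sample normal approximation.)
d ≈ 0.55

Minimum detectable effect (paired t-test, normal approximation):
d = (z_α + z_β) / √n
d = (3.090 + 1.227) / √62
d = 4.317 / 7.874
d ≈ 0.55

By Cohen's convention (0.2 small / 0.5 medium / 0.8 large): medium effect.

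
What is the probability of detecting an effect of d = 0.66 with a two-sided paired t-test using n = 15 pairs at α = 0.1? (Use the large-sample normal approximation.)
Power ≈ 0.82

Power calculation (paired t-test, normal approximation):
z_β = d · √n - z_{α/2}
z_β = 0.66 · √15 - 1.645
z_β = 0.66 · 3.873 - 1.645
z_β = 0.911

Power = Φ(z_β) = Φ(0.911) ≈ 0.819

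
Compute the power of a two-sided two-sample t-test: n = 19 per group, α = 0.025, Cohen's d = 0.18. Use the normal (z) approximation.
Power ≈ 0.05

Power calculation (two-sample t-test, normal approximation):
z_β = d · √(n/2) - z_{α/2}
z_β = 0.18 · √(19/2) - 2.241
z_β = 0.18 · 3.082 - 2.241
z_β = -1.687

Power = Φ(z_β) = Φ(-1.687) ≈ 0.046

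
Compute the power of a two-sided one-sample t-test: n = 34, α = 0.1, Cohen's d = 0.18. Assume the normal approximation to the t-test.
Power ≈ 0.28

Power calculation (one-sample t-test, normal approximation):
z_β = d · √n - z_{α/2}
z_β = 0.18 · √34 - 1.645
z_β = 0.18 · 5.831 - 1.645
z_β = -0.595

Power = Φ(z_β) = Φ(-0.595) ≈ 0.276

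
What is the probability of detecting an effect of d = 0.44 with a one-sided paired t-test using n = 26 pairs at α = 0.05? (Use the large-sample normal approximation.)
Power ≈ 0.73

Power calculation (paired t-test, normal approximation):
z_β = d · √n - z_α
z_β = 0.44 · √26 - 1.645
z_β = 0.44 · 5.099 - 1.645
z_β = 0.599

Power = Φ(z_β) = Φ(0.599) ≈ 0.725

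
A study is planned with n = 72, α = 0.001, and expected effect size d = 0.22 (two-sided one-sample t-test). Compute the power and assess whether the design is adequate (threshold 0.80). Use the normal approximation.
Power ≈ 0.08; the study is underpowered (power < 0.80)

Power calculation (one-sample t-test, normal approximation):
z_β = d · √n - z_{α/2}
z_β = 0.22 · √72 - 3.291
z_β = 0.22 · 8.485 - 3.291
z_β = -1.424

Power = Φ(z_β) = Φ(-1.424) ≈ 0.077

Effect size d = 0.22 is small by Cohen's convention (0.2/0.5/0.8).

Threshold: power ≥ 0.80 is conventionally adequate.
Power ≈ 0.08 → the study is underpowered (power < 0.80).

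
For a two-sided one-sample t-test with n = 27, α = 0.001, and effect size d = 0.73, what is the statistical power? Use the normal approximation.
Power ≈ 0.69

Power calculation (one-sample t-test, normal approximation):
z_β = d · √n - z_{α/2}
z_β = 0.73 · √27 - 3.291
z_β = 0.73 · 5.196 - 3.291
z_β = 0.503

Power = Φ(z_β) = Φ(0.503) ≈ 0.692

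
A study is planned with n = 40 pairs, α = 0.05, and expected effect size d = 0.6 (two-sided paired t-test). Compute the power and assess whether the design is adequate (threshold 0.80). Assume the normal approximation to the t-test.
Power ≈ 0.97; the study is adequately powered (power ≥ 0.80)

Power calculation (paired t-test, normal approximation):
z_β = d · √n - z_{α/2}
z_β = 0.6 · √40 - 1.960
z_β = 0.6 · 6.325 - 1.960
z_β = 1.835

Power = Φ(z_β) = Φ(1.835) ≈ 0.967

Effect size d = 0.6 is medium by Cohen's convention (0.2/0.5/0.8).

Threshold: power ≥ 0.80 is conventionally adequate.
Power ≈ 0.97 → the study is adequately powered (power ≥ 0.80).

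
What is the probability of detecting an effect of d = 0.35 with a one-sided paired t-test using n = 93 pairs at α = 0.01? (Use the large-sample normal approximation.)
Power ≈ 0.85

Power calculation (paired t-test, normal approximation):
z_β = d · √n - z_α
z_β = 0.35 · √93 - 2.326
z_β = 0.35 · 9.644 - 2.326
z_β = 1.049

Power = Φ(z_β) = Φ(1.049) ≈ 0.853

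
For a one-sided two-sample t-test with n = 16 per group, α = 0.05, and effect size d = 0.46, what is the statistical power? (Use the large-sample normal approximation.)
Power ≈ 0.37

Power calculation (two-sample t-test, normal approximation):
z_β = d · √(n/2) - z_α
z_β = 0.46 · √(16/2) - 1.645
z_β = 0.46 · 2.828 - 1.645
z_β = -0.344

Power = Φ(z_β) = Φ(-0.344) ≈ 0.366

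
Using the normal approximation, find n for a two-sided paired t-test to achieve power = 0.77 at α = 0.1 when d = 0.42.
n = 33 pairs

Sample size formula (paired t-test, normal approximation):
n = ((z_{α/2} + z_β) / d)²

z_{α/2} = 1.645 (for α = 0.1, two-sided)
z_β = 0.739 (for power = 0.77)
d = 0.42

n = ((1.645 + 0.739) / 0.42)²
n = (5.676)²
n ≈ 32.22
Round up to the next whole number: n = 33 pairs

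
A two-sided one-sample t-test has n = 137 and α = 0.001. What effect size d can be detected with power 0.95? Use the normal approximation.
d ≈ 0.42

Minimum detectable effect (one-sample t-test, normal approximation):
d = (z_{α/2} + z_β) / √n
d = (3.291 + 1.645) / √137
d = 4.935 / 11.705
d ≈ 0.42

By Cohen's convention (0.2 small / 0.5 medium / 0.8 large): small effect.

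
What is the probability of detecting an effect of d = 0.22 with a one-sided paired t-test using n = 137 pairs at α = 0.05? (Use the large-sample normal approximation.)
Power ≈ 0.82

Power calculation (paired t-test, normal approximation):
z_β = d · √n - z_α
z_β = 0.22 · √137 - 1.645
z_β = 0.22 · 11.705 - 1.645
z_β = 0.930

Power = Φ(z_β) = Φ(0.930) ≈ 0.824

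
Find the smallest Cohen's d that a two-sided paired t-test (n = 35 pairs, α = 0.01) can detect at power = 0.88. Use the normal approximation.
d ≈ 0.63

Minimum detectable effect (paired t-test, normal approximation):
d = (z_{α/2} + z_β) / √n
d = (2.576 + 1.175) / √35
d = 3.751 / 5.916
d ≈ 0.63

By Cohen's convention (0.2 small / 0.5 medium / 0.8 large): medium effect.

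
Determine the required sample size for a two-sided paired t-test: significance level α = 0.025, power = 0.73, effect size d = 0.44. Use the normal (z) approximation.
n = 43 pairs

Sample size formula (paired t-test, normal approximation):
n = ((z_{α/2} + z_β) / d)²

z_{α/2} = 2.241 (for α = 0.025, two-sided)
z_β = 0.613 (for power = 0.73)
d = 0.44

n = ((2.241 + 0.613) / 0.44)²
n = (6.486)²
n ≈ 42.07
Round up to the next whole number: n = 43 pairs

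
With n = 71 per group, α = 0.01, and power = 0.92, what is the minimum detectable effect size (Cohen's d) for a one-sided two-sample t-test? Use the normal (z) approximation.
d ≈ 0.63

Minimum detectable effect (two-sample t-test, normal approximation):
d = (z_α + z_β) / √(n/2)
d = (2.326 + 1.405) / √(71/2)
d = 3.731 / 5.958
d ≈ 0.63

By Cohen's convention (0.2 small / 0.5 medium / 0.8 large): medium effect.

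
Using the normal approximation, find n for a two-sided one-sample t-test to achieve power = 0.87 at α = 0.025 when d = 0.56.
n = 37

Sample size formula (one-sample t-test, normal approximation):
n = ((z_{α/2} + z_β) / d)²

z_{α/2} = 2.241 (for α = 0.025, two-sided)
z_β = 1.126 (for power = 0.87)
d = 0.56

n = ((2.241 + 1.126) / 0.56)²
n = (6.013)²
n ≈ 36.16
Round up to the next whole number: n = 37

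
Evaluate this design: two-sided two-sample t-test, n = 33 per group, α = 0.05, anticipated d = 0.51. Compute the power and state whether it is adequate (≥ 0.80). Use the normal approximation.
Power ≈ 0.54; the study is underpowered (power < 0.80)

Power calculation (two-sample t-test, normal approximation):
z_β = d · √(n/2) - z_{α/2}
z_β = 0.51 · √(33/2) - 1.960
z_β = 0.51 · 4.062 - 1.960
z_β = 0.112

Power = Φ(z_β) = Φ(0.112) ≈ 0.544

Effect size d = 0.51 is medium by Cohen's convention (0.2/0.5/0.8).

Threshold: power ≥ 0.80 is conventionally adequate.
Power ≈ 0.54 → the study is underpowered (power < 0.80).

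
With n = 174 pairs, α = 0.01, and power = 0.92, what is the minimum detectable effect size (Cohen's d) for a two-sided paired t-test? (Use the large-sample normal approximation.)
d ≈ 0.30

Minimum detectable effect (paired t-test, normal approximation):
d = (z_{α/2} + z_β) / √n
d = (2.576 + 1.405) / √174
d = 3.981 / 13.191
d ≈ 0.30

By Cohen's convention (0.2 small / 0.5 medium / 0.8 large): small effect.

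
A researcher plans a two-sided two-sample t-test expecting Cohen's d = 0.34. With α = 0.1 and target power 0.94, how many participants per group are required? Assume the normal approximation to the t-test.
n = 178 per group

Sample size formula (two-sample t-test, normal approximation):
n = 2 · ((z_{α/2} + z_β) / d)²

z_{α/2} = 1.645 (for α = 0.1, two-sided)
z_β = 1.555 (for power = 0.94)
d = 0.34

n = 2 · ((1.645 + 1.555) / 0.34)²
n = 2 · (9.412)²
n ≈ 177.17
Round up to the next whole number: n = 178 per group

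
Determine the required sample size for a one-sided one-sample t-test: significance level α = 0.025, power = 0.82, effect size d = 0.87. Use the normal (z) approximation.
n = 11

Sample size formula (one-sample t-test, normal approximation):
n = ((z_α + z_β) / d)²

z_α = 1.960 (for α = 0.025, one-sided)
z_β = 0.915 (for power = 0.82)
d = 0.87

n = ((1.960 + 0.915) / 0.87)²
n = (3.305)²
n ≈ 10.92
Round up to the next whole number: n = 11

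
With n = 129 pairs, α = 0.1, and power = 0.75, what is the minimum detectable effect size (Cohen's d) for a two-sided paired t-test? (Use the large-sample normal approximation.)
d ≈ 0.20

Minimum detectable effect (paired t-test, normal approximation):
d = (z_{α/2} + z_β) / √n
d = (1.645 + 0.674) / √129
d = 2.319 / 11.358
d ≈ 0.20

By Cohen's convention (0.2 small / 0.5 medium / 0.8 large): small effect.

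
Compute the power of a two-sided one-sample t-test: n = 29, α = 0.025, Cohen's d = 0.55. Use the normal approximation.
Power ≈ 0.76

Power calculation (one-sample t-test, normal approximation):
z_β = d · √n - z_{α/2}
z_β = 0.55 · √29 - 2.241
z_β = 0.55 · 5.385 - 2.241
z_β = 0.720

Power = Φ(z_β) = Φ(0.720) ≈ 0.764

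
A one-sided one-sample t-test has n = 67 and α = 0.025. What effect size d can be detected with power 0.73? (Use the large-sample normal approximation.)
d ≈ 0.31

Minimum detectable effect (one-sample t-test, normal approximation):
d = (z_α + z_β) / √n
d = (1.960 + 0.613) / √67
d = 2.573 / 8.185
d ≈ 0.31

By Cohen's convention (0.2 small / 0.5 medium / 0.8 large): small effect.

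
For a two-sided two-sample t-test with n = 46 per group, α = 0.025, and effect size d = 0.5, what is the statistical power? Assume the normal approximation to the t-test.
Power ≈ 0.56

Power calculation (two-sample t-test, normal approximation):
z_β = d · √(n/2) - z_{α/2}
z_β = 0.5 · √(46/2) - 2.241
z_β = 0.5 · 4.796 - 2.241
z_β = 0.157

Power = Φ(z_β) = Φ(0.157) ≈ 0.562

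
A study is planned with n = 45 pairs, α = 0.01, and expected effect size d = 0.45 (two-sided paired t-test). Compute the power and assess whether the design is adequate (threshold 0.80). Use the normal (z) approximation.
Power ≈ 0.67; the study is underpowered (power < 0.80)

Power calculation (paired t-test, normal approximation):
z_β = d · √n - z_{α/2}
z_β = 0.45 · √45 - 2.576
z_β = 0.45 · 6.708 - 2.576
z_β = 0.443

Power = Φ(z_β) = Φ(0.443) ≈ 0.671

Effect size d = 0.45 is small by Cohen's convention (0.2/0.5/0.8).

Threshold: power ≥ 0.80 is conventionally adequate.
Power ≈ 0.67 → the study is underpowered (power < 0.80).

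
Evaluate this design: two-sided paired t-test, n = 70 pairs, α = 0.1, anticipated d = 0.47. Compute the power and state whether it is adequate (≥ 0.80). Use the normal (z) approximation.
Power ≈ 0.99; the study is adequately powered (power ≥ 0.80)

Power calculation (paired t-test, normal approximation):
z_β = d · √n - z_{α/2}
z_β = 0.47 · √70 - 1.645
z_β = 0.47 · 8.367 - 1.645
z_β = 2.287

Power = Φ(z_β) = Φ(2.287) ≈ 0.989

Effect size d = 0.47 is small by Cohen's convention (0.2/0.5/0.8).

Threshold: power ≥ 0.80 is conventionally adequate.
Power ≈ 0.99 → the study is adequately powered (power ≥ 0.80).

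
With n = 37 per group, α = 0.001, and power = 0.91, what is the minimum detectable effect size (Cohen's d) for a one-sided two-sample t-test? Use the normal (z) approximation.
d ≈ 1.03

Minimum detectable effect (two-sample t-test, normal approximation):
d = (z_α + z_β) / √(n/2)
d = (3.090 + 1.341) / √(37/2)
d = 4.431 / 4.301
d ≈ 1.03

By Cohen's convention (0.2 small / 0.5 medium / 0.8 large): large effect.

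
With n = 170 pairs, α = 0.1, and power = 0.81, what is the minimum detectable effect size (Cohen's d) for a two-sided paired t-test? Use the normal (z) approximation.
d ≈ 0.19

Minimum detectable effect (paired t-test, normal approximation):
d = (z_{α/2} + z_β) / √n
d = (1.645 + 0.878) / √170
d = 2.523 / 13.038
d ≈ 0.19

By Cohen's convention (0.2 small / 0.5 medium / 0.8 large): very small effect.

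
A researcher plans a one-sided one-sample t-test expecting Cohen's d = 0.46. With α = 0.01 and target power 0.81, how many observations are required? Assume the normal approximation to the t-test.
n = 49

Sample size formula (one-sample t-test, normal approximation):
n = ((z_α + z_β) / d)²

z_α = 2.326 (for α = 0.01, one-sided)
z_β = 0.878 (for power = 0.81)
d = 0.46

n = ((2.326 + 0.878) / 0.46)²
n = (6.965)²
n ≈ 48.51
Round up to the next whole number: n = 49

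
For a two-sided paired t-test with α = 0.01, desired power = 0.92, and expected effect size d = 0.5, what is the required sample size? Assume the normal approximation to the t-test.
n = 64 pairs

Sample size formula (paired t-test, normal approximation):
n = ((z_{α/2} + z_β) / d)²

z_{α/2} = 2.576 (for α = 0.01, two-sided)
z_β = 1.405 (for power = 0.92)
d = 0.5

n = ((2.576 + 1.405) / 0.5)²
n = (7.962)²
n ≈ 63.39
Round up to the next whole number: n = 64 pairs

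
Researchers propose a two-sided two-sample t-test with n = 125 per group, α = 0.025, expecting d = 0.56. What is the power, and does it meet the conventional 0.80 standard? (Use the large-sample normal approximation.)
Power ≈ 0.99; the study is adequately powered (power ≥ 0.80)

Power calculation (two-sample t-test, normal approximation):
z_β = d · √(n/2) - z_{α/2}
z_β = 0.56 · √(125/2) - 2.241
z_β = 0.56 · 7.906 - 2.241
z_β = 2.186

Power = Φ(z_β) = Φ(2.186) ≈ 0.986

Effect size d = 0.56 is medium by Cohen's convention (0.2/0.5/0.8).

Threshold: power ≥ 0.80 is conventionally adequate.
Power ≈ 0.99 → the study is adequately powered (power ≥ 0.80).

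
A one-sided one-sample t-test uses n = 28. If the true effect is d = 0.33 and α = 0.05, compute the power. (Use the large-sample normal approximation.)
Power ≈ 0.54

Power calculation (one-sample t-test, normal approximation):
z_β = d · √n - z_α
z_β = 0.33 · √28 - 1.645
z_β = 0.33 · 5.292 - 1.645
z_β = 0.101

Power = Φ(z_β) = Φ(0.101) ≈ 0.540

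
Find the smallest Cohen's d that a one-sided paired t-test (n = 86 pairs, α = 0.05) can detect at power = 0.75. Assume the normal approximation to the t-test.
d ≈ 0.25

Minimum detectable effect (paired t-test, normal approximation):
d = (z_α + z_β) / √n
d = (1.645 + 0.674) / √86
d = 2.319 / 9.274
d ≈ 0.25

By Cohen's convention (0.2 small / 0.5 medium / 0.8 large): small effect.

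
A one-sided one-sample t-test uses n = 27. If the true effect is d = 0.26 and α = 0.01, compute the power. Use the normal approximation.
Power ≈ 0.16

Power calculation (one-sample t-test, normal approximation):
z_β = d · √n - z_α
z_β = 0.26 · √27 - 2.326
z_β = 0.26 · 5.196 - 2.326
z_β = -0.975

Power = Φ(z_β) = Φ(-0.975) ≈ 0.165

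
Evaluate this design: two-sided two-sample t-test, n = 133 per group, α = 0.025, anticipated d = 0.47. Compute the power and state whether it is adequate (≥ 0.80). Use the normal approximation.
Power ≈ 0.94; the study is adequately powered (power ≥ 0.80)

Power calculation (two-sample t-test, normal approximation):
z_β = d · √(n/2) - z_{α/2}
z_β = 0.47 · √(133/2) - 2.241
z_β = 0.47 · 8.155 - 2.241
z_β = 1.591

Power = Φ(z_β) = Φ(1.591) ≈ 0.944

Effect size d = 0.47 is small by Cohen's convention (0.2/0.5/0.8).

Threshold: power ≥ 0.80 is conventionally adequate.
Power ≈ 0.94 → the study is adequately powered (power ≥ 0.80).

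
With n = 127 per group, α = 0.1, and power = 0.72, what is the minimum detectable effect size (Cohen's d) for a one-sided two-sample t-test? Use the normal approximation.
d ≈ 0.23

Minimum detectable effect (two-sample t-test, normal approximation):
d = (z_α + z_β) / √(n/2)
d = (1.282 + 0.583) / √(127/2)
d = 1.864 / 7.969
d ≈ 0.23

By Cohen's convention (0.2 small / 0.5 medium / 0.8 large): small effect.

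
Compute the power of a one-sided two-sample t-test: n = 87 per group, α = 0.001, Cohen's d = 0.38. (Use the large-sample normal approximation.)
Power ≈ 0.28

Power calculation (two-sample t-test, normal approximation):
z_β = d · √(n/2) - z_α
z_β = 0.38 · √(87/2) - 3.090
z_β = 0.38 · 6.595 - 3.090
z_β = -0.584

Power = Φ(z_β) = Φ(-0.584) ≈ 0.280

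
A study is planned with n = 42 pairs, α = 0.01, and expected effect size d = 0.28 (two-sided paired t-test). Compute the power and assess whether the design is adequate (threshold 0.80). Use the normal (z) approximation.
Power ≈ 0.22; the study is underpowered (power < 0.80)

Power calculation (paired t-test, normal approximation):
z_β = d · √n - z_{α/2}
z_β = 0.28 · √42 - 2.576
z_β = 0.28 · 6.481 - 2.576
z_β = -0.761

Power = Φ(z_β) = Φ(-0.761) ≈ 0.223

Effect size d = 0.28 is small by Cohen's convention (0.2/0.5/0.8).

Threshold: power ≥ 0.80 is conventionally adequate.
Power ≈ 0.22 → the study is underpowered (power < 0.80).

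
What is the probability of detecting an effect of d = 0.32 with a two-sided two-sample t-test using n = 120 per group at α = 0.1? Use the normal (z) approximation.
Power ≈ 0.80

Power calculation (two-sample t-test, normal approximation):
z_β = d · √(n/2) - z_{α/2}
z_β = 0.32 · √(120/2) - 1.645
z_β = 0.32 · 7.746 - 1.645
z_β = 0.834

Power = Φ(z_β) = Φ(0.834) ≈ 0.798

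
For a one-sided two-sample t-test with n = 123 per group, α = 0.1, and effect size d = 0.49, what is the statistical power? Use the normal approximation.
Power ≈ 0.99

Power calculation (two-sample t-test, normal approximation):
z_β = d · √(n/2) - z_α
z_β = 0.49 · √(123/2) - 1.282
z_β = 0.49 · 7.842 - 1.282
z_β = 2.561

Power = Φ(z_β) = Φ(2.561) ≈ 0.995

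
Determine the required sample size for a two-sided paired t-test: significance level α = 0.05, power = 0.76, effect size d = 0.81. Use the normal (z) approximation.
n = 11 pairs

Sample size formula (paired t-test, normal approximation):
n = ((z_{α/2} + z_β) / d)²

z_{α/2} = 1.960 (for α = 0.05, two-sided)
z_β = 0.706 (for power = 0.76)
d = 0.81

n = ((1.960 + 0.706) / 0.81)²
n = (3.291)²
n ≈ 10.83
Round up to the next whole number: n = 11 pairs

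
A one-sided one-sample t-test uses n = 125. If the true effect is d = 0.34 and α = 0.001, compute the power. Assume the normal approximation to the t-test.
Power ≈ 0.76

Power calculation (one-sample t-test, normal approximation):
z_β = d · √n - z_α
z_β = 0.34 · √125 - 3.090
z_β = 0.34 · 11.180 - 3.090
z_β = 0.711

Power = Φ(z_β) = Φ(0.711) ≈ 0.761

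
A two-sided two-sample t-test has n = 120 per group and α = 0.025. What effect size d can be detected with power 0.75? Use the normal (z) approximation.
d ≈ 0.38

Minimum detectable effect (two-sample t-test, normal approximation):
d = (z_{α/2} + z_β) / √(n/2)
d = (2.241 + 0.674) / √(120/2)
d = 2.916 / 7.746
d ≈ 0.38

By Cohen's convention (0.2 small / 0.5 medium / 0.8 large): small effect.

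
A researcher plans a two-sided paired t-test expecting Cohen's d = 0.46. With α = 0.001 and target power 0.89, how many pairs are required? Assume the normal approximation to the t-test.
n = 97 pairs

Sample size formula (paired t-test, normal approximation):
n = ((z_{α/2} + z_β) / d)²

z_{α/2} = 3.291 (for α = 0.001, two-sided)
z_β = 1.227 (for power = 0.89)
d = 0.46

n = ((3.291 + 1.227) / 0.46)²
n = (9.822)²
n ≈ 96.47
Round up to the next whole number: n = 97 pairs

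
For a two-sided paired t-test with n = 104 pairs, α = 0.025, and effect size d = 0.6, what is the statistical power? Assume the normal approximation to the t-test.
Power ≈ 1.00

Power calculation (paired t-test, normal approximation):
z_β = d · √n - z_{α/2}
z_β = 0.6 · √104 - 2.241
z_β = 0.6 · 10.198 - 2.241
z_β = 3.877

Power = Φ(z_β) = Φ(3.877) ≈ 1.000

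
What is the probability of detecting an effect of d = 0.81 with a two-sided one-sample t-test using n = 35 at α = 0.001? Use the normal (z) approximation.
Power ≈ 0.93

Power calculation (one-sample t-test, normal approximation):
z_β = d · √n - z_{α/2}
z_β = 0.81 · √35 - 3.291
z_β = 0.81 · 5.916 - 3.291
z_β = 1.501

Power = Φ(z_β) = Φ(1.501) ≈ 0.933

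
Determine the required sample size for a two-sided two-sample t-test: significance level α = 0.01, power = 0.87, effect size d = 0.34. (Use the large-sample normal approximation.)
n = 238 per group

Sample size formula (two-sample t-test, normal approximation):
n = 2 · ((z_{α/2} + z_β) / d)²

z_{α/2} = 2.576 (for α = 0.01, two-sided)
z_β = 1.126 (for power = 0.87)
d = 0.34

n = 2 · ((2.576 + 1.126) / 0.34)²
n = 2 · (10.888)²
n ≈ 237.10
Round up to the next whole number: n = 238 per group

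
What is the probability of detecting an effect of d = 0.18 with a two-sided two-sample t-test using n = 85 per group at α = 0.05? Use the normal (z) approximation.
Power ≈ 0.22

Power calculation (two-sample t-test, normal approximation):
z_β = d · √(n/2) - z_{α/2}
z_β = 0.18 · √(85/2) - 1.960
z_β = 0.18 · 6.519 - 1.960
z_β = -0.787

Power = Φ(z_β) = Φ(-0.787) ≈ 0.216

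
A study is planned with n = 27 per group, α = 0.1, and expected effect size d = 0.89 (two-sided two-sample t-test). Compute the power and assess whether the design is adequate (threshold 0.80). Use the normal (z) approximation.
Power ≈ 0.95; the study is adequately powered (power ≥ 0.80)

Power calculation (two-sample t-test, normal approximation):
z_β = d · √(n/2) - z_{α/2}
z_β = 0.89 · √(27/2) - 1.645
z_β = 0.89 · 3.674 - 1.645
z_β = 1.625

Power = Φ(z_β) = Φ(1.625) ≈ 0.948

Effect size d = 0.89 is large by Cohen's convention (0.2/0.5/0.8).

Threshold: power ≥ 0.80 is conventionally adequate.
Power ≈ 0.95 → the study is adequately powered (power ≥ 0.80).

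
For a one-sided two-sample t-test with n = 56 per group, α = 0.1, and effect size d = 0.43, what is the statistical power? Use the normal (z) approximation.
Power ≈ 0.84

Power calculation (two-sample t-test, normal approximation):
z_β = d · √(n/2) - z_α
z_β = 0.43 · √(56/2) - 1.282
z_β = 0.43 · 5.292 - 1.282
z_β = 0.994

Power = Φ(z_β) = Φ(0.994) ≈ 0.840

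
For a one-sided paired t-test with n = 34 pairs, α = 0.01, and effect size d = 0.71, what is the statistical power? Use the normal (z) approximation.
Power ≈ 0.97

Power calculation (paired t-test, normal approximation):
z_β = d · √n - z_α
z_β = 0.71 · √34 - 2.326
z_β = 0.71 · 5.831 - 2.326
z_β = 1.814

Power = Φ(z_β) = Φ(1.814) ≈ 0.965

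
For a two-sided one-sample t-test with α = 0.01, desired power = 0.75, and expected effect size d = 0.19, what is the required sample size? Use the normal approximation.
n = 293

Sample size formula (one-sample t-test, normal approximation):
n = ((z_{α/2} + z_β) / d)²

z_{α/2} = 2.576 (for α = 0.01, two-sided)
z_β = 0.674 (for power = 0.75)
d = 0.19

n = ((2.576 + 0.674) / 0.19)²
n = (17.105)²
n ≈ 292.58
Round up to the next whole number: n = 293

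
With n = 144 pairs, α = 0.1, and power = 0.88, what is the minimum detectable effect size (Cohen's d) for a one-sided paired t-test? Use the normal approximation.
d ≈ 0.20

Minimum detectable effect (paired t-test, normal approximation):
d = (z_α + z_β) / √n
d = (1.282 + 1.175) / √144
d = 2.457 / 12.000
d ≈ 0.20

By Cohen's convention (0.2 small / 0.5 medium / 0.8 large): small effect.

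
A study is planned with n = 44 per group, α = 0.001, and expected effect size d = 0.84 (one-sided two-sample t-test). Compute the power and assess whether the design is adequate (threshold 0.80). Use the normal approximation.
Power ≈ 0.80; the study is adequately powered (power ≥ 0.80)

Power calculation (two-sample t-test, normal approximation):
z_β = d · √(n/2) - z_α
z_β = 0.84 · √(44/2) - 3.090
z_β = 0.84 · 4.690 - 3.090
z_β = 0.850

Power = Φ(z_β) = Φ(0.850) ≈ 0.802

Effect size d = 0.84 is large by Cohen's convention (0.2/0.5/0.8).

Threshold: power ≥ 0.80 is conventionally adequate.
Power ≈ 0.80 → the study is adequately powered (power ≥ 0.80).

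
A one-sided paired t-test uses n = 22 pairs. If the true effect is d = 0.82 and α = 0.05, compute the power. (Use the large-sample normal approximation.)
Power ≈ 0.99

Power calculation (paired t-test, normal approximation):
z_β = d · √n - z_α
z_β = 0.82 · √22 - 1.645
z_β = 0.82 · 4.690 - 1.645
z_β = 2.201

Power = Φ(z_β) = Φ(2.201) ≈ 0.986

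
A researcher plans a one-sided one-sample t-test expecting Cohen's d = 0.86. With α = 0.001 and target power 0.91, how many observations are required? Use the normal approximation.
n = 27

Sample size formula (one-sample t-test, normal approximation):
n = ((z_α + z_β) / d)²

z_α = 3.090 (for α = 0.001, one-sided)
z_β = 1.341 (for power = 0.91)
d = 0.86

n = ((3.090 + 1.341) / 0.86)²
n = (5.152)²
n ≈ 26.54
Round up to the next whole number: n = 27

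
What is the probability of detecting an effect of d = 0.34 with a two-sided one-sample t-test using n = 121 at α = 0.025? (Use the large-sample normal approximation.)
Power ≈ 0.93

Power calculation (one-sample t-test, normal approximation):
z_β = d · √n - z_{α/2}
z_β = 0.34 · √121 - 2.241
z_β = 0.34 · 11.000 - 2.241
z_β = 1.499

Power = Φ(z_β) = Φ(1.499) ≈ 0.933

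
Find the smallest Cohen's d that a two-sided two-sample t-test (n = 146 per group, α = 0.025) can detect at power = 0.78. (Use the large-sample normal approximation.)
d ≈ 0.35

Minimum detectable effect (two-sample t-test, normal approximation):
d = (z_{α/2} + z_β) / √(n/2)
d = (2.241 + 0.772) / √(146/2)
d = 3.014 / 8.544
d ≈ 0.35

By Cohen's convention (0.2 small / 0.5 medium / 0.8 large): small effect.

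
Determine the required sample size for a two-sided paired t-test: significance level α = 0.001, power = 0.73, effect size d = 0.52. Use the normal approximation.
n = 57 pairs

Sample size formula (paired t-test, normal approximation):
n = ((z_{α/2} + z_β) / d)²

z_{α/2} = 3.291 (for α = 0.001, two-sided)
z_β = 0.613 (for power = 0.73)
d = 0.52

n = ((3.291 + 0.613) / 0.52)²
n = (7.508)²
n ≈ 56.37
Round up to the next whole number: n = 57 pairs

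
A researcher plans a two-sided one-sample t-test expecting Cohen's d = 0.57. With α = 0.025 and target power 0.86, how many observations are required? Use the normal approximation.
n = 34

Sample size formula (one-sample t-test, normal approximation):
n = ((z_{α/2} + z_β) / d)²

z_{α/2} = 2.241 (for α = 0.025, two-sided)
z_β = 1.080 (for power = 0.86)
d = 0.57

n = ((2.241 + 1.080) / 0.57)²
n = (5.826)²
n ≈ 33.94
Round up to the next whole number: n = 34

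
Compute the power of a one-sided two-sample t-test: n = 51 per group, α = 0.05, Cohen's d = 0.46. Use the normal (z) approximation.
Power ≈ 0.75

Power calculation (two-sample t-test, normal approximation):
z_β = d · √(n/2) - z_α
z_β = 0.46 · √(51/2) - 1.645
z_β = 0.46 · 5.050 - 1.645
z_β = 0.678

Power = Φ(z_β) = Φ(0.678) ≈ 0.751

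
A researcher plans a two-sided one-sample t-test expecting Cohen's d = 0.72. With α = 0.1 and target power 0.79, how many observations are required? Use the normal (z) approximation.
n = 12

Sample size formula (one-sample t-test, normal approximation):
n = ((z_{α/2} + z_β) / d)²

z_{α/2} = 1.645 (for α = 0.1, two-sided)
z_β = 0.806 (for power = 0.79)
d = 0.72

n = ((1.645 + 0.806) / 0.72)²
n = (3.404)²
n ≈ 11.59
Round up to the next whole number: n = 12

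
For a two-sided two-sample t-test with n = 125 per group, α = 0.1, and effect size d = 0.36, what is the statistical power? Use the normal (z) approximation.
Power ≈ 0.89

Power calculation (two-sample t-test, normal approximation):
z_β = d · √(n/2) - z_{α/2}
z_β = 0.36 · √(125/2) - 1.645
z_β = 0.36 · 7.906 - 1.645
z_β = 1.201

Power = Φ(z_β) = Φ(1.201) ≈ 0.885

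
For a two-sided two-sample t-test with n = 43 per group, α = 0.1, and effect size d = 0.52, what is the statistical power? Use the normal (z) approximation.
Power ≈ 0.78

Power calculation (two-sample t-test, normal approximation):
z_β = d · √(n/2) - z_{α/2}
z_β = 0.52 · √(43/2) - 1.645
z_β = 0.52 · 4.637 - 1.645
z_β = 0.766

Power = Φ(z_β) = Φ(0.766) ≈ 0.778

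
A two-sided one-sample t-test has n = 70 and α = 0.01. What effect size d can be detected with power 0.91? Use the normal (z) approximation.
d ≈ 0.47

Minimum detectable effect (one-sample t-test, normal approximation):
d = (z_{α/2} + z_β) / √n
d = (2.576 + 1.341) / √70
d = 3.917 / 8.367
d ≈ 0.47

By Cohen's convention (0.2 small / 0.5 medium / 0.8 large): small effect.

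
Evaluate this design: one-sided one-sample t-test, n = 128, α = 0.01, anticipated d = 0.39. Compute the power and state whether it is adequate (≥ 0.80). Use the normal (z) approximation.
Power ≈ 0.98; the study is adequately powered (power ≥ 0.80)

Power calculation (one-sample t-test, normal approximation):
z_β = d · √n - z_α
z_β = 0.39 · √128 - 2.326
z_β = 0.39 · 11.314 - 2.326
z_β = 2.086

Power = Φ(z_β) = Φ(2.086) ≈ 0.982

Effect size d = 0.39 is small by Cohen's convention (0.2/0.5/0.8).

Threshold: power ≥ 0.80 is conventionally adequate.
Power ≈ 0.98 → the study is adequately powered (power ≥ 0.80).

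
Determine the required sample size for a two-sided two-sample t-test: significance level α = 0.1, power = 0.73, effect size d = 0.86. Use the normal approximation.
n = 14 per group

Sample size formula (two-sample t-test, normal approximation):
n = 2 · ((z_{α/2} + z_β) / d)²

z_{α/2} = 1.645 (for α = 0.1, two-sided)
z_β = 0.613 (for power = 0.73)
d = 0.86

n = 2 · ((1.645 + 0.613) / 0.86)²
n = 2 · (2.626)²
n ≈ 13.79
Round up to the next whole number: n = 14 per group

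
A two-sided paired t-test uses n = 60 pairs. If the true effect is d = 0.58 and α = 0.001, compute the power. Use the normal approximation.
Power ≈ 0.89

Power calculation (paired t-test, normal approximation):
z_β = d · √n - z_{α/2}
z_β = 0.58 · √60 - 3.291
z_β = 0.58 · 7.746 - 3.291
z_β = 1.202

Power = Φ(z_β) = Φ(1.202) ≈ 0.885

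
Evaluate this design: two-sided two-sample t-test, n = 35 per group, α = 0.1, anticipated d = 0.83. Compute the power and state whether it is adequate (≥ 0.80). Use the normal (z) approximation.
Power ≈ 0.97; the study is adequately powered (power ≥ 0.80)

Power calculation (two-sample t-test, normal approximation):
z_β = d · √(n/2) - z_{α/2}
z_β = 0.83 · √(35/2) - 1.645
z_β = 0.83 · 4.183 - 1.645
z_β = 1.827

Power = Φ(z_β) = Φ(1.827) ≈ 0.966

Effect size d = 0.83 is large by Cohen's convention (0.2/0.5/0.8).

Threshold: power ≥ 0.80 is conventionally adequate.
Power ≈ 0.97 → the study is adequately powered (power ≥ 0.80).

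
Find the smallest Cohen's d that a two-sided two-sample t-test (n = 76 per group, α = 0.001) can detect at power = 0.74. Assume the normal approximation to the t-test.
d ≈ 0.64

Minimum detectable effect (two-sample t-test, normal approximation):
d = (z_{α/2} + z_β) / √(n/2)
d = (3.291 + 0.643) / √(76/2)
d = 3.934 / 6.164
d ≈ 0.64

By Cohen's convention (0.2 small / 0.5 medium / 0.8 large): medium effect.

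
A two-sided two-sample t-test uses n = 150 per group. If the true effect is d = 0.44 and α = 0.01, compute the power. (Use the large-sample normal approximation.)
Power ≈ 0.89

Power calculation (two-sample t-test, normal approximation):
z_β = d · √(n/2) - z_{α/2}
z_β = 0.44 · √(150/2) - 2.576
z_β = 0.44 · 8.660 - 2.576
z_β = 1.235

Power = Φ(z_β) = Φ(1.235) ≈ 0.892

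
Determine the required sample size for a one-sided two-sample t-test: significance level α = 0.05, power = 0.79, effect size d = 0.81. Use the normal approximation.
n = 19 per group

Sample size formula (two-sample t-test, normal approximation):
n = 2 · ((z_α + z_β) / d)²

z_α = 1.645 (for α = 0.05, one-sided)
z_β = 0.806 (for power = 0.79)
d = 0.81

n = 2 · ((1.645 + 0.806) / 0.81)²
n = 2 · (3.026)²
n ≈ 18.31
Round up to the next whole number: n = 19 per group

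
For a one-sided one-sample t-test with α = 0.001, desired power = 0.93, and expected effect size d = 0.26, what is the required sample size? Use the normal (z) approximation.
n = 309

Sample size formula (one-sample t-test, normal approximation):
n = ((z_α + z_β) / d)²

z_α = 3.090 (for α = 0.001, one-sided)
z_β = 1.476 (for power = 0.93)
d = 0.26

n = ((3.090 + 1.476) / 0.26)²
n = (17.562)²
n ≈ 308.42
Round up to the next whole number: n = 309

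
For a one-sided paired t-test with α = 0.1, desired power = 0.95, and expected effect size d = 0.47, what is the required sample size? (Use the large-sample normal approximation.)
n = 39 pairs

Sample size formula (paired t-test, normal approximation):
n = ((z_α + z_β) / d)²

z_α = 1.282 (for α = 0.1, one-sided)
z_β = 1.645 (for power = 0.95)
d = 0.47

n = ((1.282 + 1.645) / 0.47)²
n = (6.228)²
n ≈ 38.79
Round up to the next whole number: n = 39 pairs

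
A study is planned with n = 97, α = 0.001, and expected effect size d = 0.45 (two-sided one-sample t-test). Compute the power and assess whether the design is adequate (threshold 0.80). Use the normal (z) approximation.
Power ≈ 0.87; the study is adequately powered (power ≥ 0.80)

Power calculation (one-sample t-test, normal approximation):
z_β = d · √n - z_{α/2}
z_β = 0.45 · √97 - 3.291
z_β = 0.45 · 9.849 - 3.291
z_β = 1.141

Power = Φ(z_β) = Φ(1.141) ≈ 0.873

Effect size d = 0.45 is small by Cohen's convention (0.2/0.5/0.8).

Threshold: power ≥ 0.80 is conventionally adequate.
Power ≈ 0.87 → the study is adequately powered (power ≥ 0.80).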